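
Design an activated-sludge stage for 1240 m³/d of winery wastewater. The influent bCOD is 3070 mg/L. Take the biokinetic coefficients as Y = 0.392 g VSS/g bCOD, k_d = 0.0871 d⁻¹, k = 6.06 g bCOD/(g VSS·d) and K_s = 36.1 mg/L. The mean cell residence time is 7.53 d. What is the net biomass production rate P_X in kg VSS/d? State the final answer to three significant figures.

P_X ≈ 900 kg VSS/d

For a completely mixed reactor with recycle the Lawrence–McCarty relation gives S = K_s·(1 + k_d·θ_c) / [θ_c·(Y·k − k_d) − 1] = 36.1 × (1 + 0.0871 × 7.53) / [7.53 × (0.392 × 6.06 − 0.0871) − 1] = 59.78 / 16.23 = 3.683 mg/L.
The observed yield is Y_obs = Y/(1 + k_d·θ_c) = 0.392 / (1 + 0.0871 × 7.53) = 0.392 / 1.656 = 0.2367 g VSS per g bCOD removed.
Q·(S₀ − S) = 1240 × (3070 − 3.68) × 10⁻³ = 3802 kg/d removed.
Net biomass production P_X = Y_obs × Q·(S₀ − S) = 0.2367 × 3802 = 900.1 kg VSS/d.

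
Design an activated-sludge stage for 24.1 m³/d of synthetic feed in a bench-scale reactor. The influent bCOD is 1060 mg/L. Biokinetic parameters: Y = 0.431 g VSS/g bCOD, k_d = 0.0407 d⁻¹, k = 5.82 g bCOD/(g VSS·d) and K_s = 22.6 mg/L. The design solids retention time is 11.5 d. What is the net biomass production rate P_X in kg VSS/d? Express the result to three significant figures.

From the Monod/SRT balance for a CMAS, S = K_s·(1+k_d θ_c)/[θ_c·(Y k − k_d) − 1] = 22.6 × (1 + 0.0407 × 11.5) / [11.5 × (0.431 × 5.82 − 0.0407) − 1] = 33.18 / 27.38 = 1.212 mg/L.
Observed yield with endogenous decay: Y_obs = Y / (1 + k_d·θ_c) = 0.431 / (1 + 0.0407 × 11.5) = 0.431 / 1.468 = 0.2936 g VSS/g bCOD.
Mass of bCOD removed per day: Q(S₀ − S) = 24.1 × 1059 g/m³ = 25.52 kg/d.
Net biomass production P_X = Y_obs × Q·(S₀ − S) = 0.2936 × 25.52 = 7.491 kg VSS/d.

P_X ≈ 7.49 kg VSS/d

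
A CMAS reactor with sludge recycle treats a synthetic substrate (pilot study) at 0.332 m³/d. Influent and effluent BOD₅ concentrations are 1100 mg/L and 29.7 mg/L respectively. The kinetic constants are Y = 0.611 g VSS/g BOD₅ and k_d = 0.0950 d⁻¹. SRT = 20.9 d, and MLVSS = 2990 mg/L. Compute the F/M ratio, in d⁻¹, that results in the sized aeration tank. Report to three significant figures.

From the SRT design equation V = Y Q (S₀−S) θ_c / [X (1 + k_d θ_c)] = 0.611 × 0.332 × (1100 − 29.7) × 20.9 / [2990 × (1 + 0.0950 × 20.9)] = 4.54×10^3 / 8927 = 0.5083 m³.
Food-to-microorganism ratio F/M = Q S₀ / (V X) = 0.332 × 1100 / (0.5083 × 2990) = 0.2403 d⁻¹.

F/M ≈ 0.240 d⁻¹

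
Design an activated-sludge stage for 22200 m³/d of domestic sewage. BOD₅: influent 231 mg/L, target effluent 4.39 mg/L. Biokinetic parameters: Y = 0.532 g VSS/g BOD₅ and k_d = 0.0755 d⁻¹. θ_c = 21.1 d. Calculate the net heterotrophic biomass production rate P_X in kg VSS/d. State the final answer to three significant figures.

Correct the yield for decay: Y_obs = Y/(1 + k_d θ_c) = 0.532 / (1 + 0.0755 × 21.1) = 0.532 / 2.593 = 0.2052.
Q·(S₀ − S) = 22200 × (231 − 4.39) × 10⁻³ = 5031 kg/d removed.
Biomass produced: P_X = Y_obs·Q·ΔS = 0.2052 × 5031 ≈ 1032 kg VSS/d.

P_X ≈ 1030 kg VSS/d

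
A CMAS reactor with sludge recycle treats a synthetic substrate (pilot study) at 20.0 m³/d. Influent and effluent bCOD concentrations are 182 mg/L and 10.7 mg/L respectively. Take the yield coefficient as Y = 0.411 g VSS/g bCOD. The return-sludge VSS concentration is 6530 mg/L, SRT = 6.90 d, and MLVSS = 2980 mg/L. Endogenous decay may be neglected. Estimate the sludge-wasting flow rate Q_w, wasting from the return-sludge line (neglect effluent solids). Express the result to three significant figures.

V·X = Y·Q·ΔS·θ_c gives V = 0.411 × 20.0 × (182 − 10.7) × 6.90 / 2980 = 3.260 m³.
Wasting from the return line (neglecting effluent solids): Q_w = V·X / (θ_c·X_r) = 3.260 × 2980 / (6.90 × 6530) = 0.2156 m³/d.

Q_w ≈ 0.216 m³/d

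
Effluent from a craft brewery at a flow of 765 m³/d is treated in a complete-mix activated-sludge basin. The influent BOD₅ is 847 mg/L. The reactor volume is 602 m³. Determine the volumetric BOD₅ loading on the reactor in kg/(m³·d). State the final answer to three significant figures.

L_v = Q S₀ / V = 765 × 847 × 10⁻³ / 602.0 = 1.076 kg/(m³·d).

L_v ≈ 1.08 kg BOD₅/(m³·d)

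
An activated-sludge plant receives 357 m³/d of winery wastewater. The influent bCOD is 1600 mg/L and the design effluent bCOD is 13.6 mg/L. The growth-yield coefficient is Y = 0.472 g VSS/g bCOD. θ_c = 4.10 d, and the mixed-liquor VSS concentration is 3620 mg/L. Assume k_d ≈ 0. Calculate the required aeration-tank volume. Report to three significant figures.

Biomass mass balance (decay neglected): V·X = Y·Q·(S₀ − S)·θ_c, so V = 0.472 × 357 × (1600 − 13.6) × 4.10 / 3620 = 302.8 m³.

V ≈ 303 m³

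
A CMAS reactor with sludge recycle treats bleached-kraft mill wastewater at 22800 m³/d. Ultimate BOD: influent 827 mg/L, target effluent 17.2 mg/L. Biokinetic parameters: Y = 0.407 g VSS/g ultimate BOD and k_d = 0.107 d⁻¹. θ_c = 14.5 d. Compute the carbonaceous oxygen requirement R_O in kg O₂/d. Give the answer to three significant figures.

R_O ≈ 14300 kg O₂/d

The observed yield is Y_obs = Y/(1 + k_d·θ_c) = 0.407 / (1 + 0.107 × 14.5) = 0.407 / 2.551 = 0.1595 g VSS per g ultimate BOD removed.
Q·(S₀ − S) = 22800 × (827 − 17.2) × 10⁻³ = 18463 kg/d removed.
P_X = Y_obs·Q·(S₀ − S) = 0.1595 × 18463 = 2945 kg VSS/d.
Carbonaceous O₂ demand = substrate oxidised − cell-mass equivalent = 18463 − 1.42 × 2945 = 14281 kg O₂/d.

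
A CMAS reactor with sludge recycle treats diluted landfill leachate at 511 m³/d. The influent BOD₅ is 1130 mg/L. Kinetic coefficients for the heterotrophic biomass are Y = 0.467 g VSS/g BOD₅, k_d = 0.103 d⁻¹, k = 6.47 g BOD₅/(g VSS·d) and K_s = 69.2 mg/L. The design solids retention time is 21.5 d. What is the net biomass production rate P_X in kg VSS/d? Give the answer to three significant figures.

P_X ≈ 83.6 kg VSS/d

Effluent substrate depends only on kinetics and SRT: S = K_s(1 + k_d θ_c) / [θ_c(Yk − k_d) − 1] = 69.2 × (1 + 0.103 × 21.5) / [21.5 × (0.467 × 6.47 − 0.103) − 1] = 222.4 / 61.75 = 3.602 mg/L.
Correct the yield for decay: Y_obs = Y/(1 + k_d θ_c) = 0.467 / (1 + 0.103 × 21.5) = 0.467 / 3.214 = 0.1453.
Substrate removed = Q·(S₀ − S) = 511 m³/d × (1130 − 3.60) g/m³ = 5.76×10^5 g/d = 575.6 kg/d.
Biomass produced: P_X = Y_obs·Q·ΔS = 0.1453 × 575.6 ≈ 83.62 kg VSS/d.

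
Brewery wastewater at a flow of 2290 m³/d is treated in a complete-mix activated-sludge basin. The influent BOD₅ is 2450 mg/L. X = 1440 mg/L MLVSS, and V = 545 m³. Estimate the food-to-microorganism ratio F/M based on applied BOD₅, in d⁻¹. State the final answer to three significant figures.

F/M = applied load / biomass = Q·S₀/(V·X) = 2290 × 2450 / (545.0 × 1440) = 7.149 d⁻¹.

F/M ≈ 7.15 d⁻¹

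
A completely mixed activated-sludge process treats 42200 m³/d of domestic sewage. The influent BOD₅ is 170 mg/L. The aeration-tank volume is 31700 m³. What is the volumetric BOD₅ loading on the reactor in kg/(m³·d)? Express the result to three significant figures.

L_v = Q S₀ / V = 42200 × 170 × 10⁻³ / 31700 = 0.2263 kg/(m³·d).

L_v ≈ 0.226 kg BOD₅/(m³·d)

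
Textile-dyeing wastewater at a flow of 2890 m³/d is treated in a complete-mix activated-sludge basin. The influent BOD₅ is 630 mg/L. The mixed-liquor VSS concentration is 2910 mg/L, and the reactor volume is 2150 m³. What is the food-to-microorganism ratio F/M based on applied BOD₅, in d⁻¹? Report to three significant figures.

F/M ≈ 0.291 d⁻¹

F/M = applied load / biomass = Q·S₀/(V·X) = 2890 × 630 / (2150 × 2910) = 0.2910 d⁻¹.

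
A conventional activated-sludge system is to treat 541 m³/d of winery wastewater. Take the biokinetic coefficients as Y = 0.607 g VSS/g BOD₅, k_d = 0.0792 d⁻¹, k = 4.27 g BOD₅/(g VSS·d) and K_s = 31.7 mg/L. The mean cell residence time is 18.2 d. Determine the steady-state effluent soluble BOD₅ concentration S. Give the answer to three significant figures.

From the Monod/SRT balance for a CMAS, S = K_s·(1+k_d θ_c)/[θ_c·(Y k − k_d) − 1] = 31.7 × (1 + 0.0792 × 18.2) / [18.2 × (0.607 × 4.27 − 0.0792) − 1] = 77.39 / 44.73 = 1.730 mg/L.

S ≈ 1.73 mg/L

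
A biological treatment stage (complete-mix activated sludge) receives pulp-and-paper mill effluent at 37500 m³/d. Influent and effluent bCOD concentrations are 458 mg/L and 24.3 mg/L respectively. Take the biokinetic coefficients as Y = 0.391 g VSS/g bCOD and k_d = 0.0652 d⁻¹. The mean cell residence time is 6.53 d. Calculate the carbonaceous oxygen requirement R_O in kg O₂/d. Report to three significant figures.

R_O ≈ 9930 kg O₂/d

Observed yield with endogenous decay: Y_obs = Y / (1 + k_d·θ_c) = 0.391 / (1 + 0.0652 × 6.53) = 0.391 / 1.426 = 0.2742 g VSS/g bCOD.
Mass of bCOD removed per day: Q(S₀ − S) = 37500 × 433.7 g/m³ = 16264 kg/d.
Net sludge production P_X = 0.2742 × 16264 = 4460 kg VSS/d.
Carbonaceous O₂ demand = substrate oxidised − cell-mass equivalent = 16264 − 1.42 × 4460 = 9930 kg O₂/d.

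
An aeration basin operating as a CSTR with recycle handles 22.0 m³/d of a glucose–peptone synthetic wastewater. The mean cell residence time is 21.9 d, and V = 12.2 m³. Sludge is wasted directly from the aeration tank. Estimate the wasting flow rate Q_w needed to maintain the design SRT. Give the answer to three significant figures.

Q_w ≈ 0.557 m³/d

For wasting at MLVSS concentration, Q_w = V/θ_c = 12.20/21.9 = 0.5571 m³/d.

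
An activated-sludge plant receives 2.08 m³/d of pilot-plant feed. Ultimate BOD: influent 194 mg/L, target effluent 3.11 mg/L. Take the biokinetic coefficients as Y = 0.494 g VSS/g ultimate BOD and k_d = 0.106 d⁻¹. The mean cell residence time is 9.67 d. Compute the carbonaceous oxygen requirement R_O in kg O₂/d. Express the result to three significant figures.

Observed yield with endogenous decay: Y_obs = Y / (1 + k_d·θ_c) = 0.494 / (1 + 0.106 × 9.67) = 0.494 / 2.025 = 0.2439 g VSS/g ultimate BOD.
Substrate removed = Q·(S₀ − S) = 2.08 m³/d × (194 − 3.11) g/m³ = 3.97×10^2 g/d = 0.3971 kg/d.
P_X = Y_obs·Q·(S₀ − S) = 0.2439 × 0.3971 = 0.09686 kg VSS/d.
R_O = Q·(S₀ − S) − 1.42·P_X = 0.3971 − 1.42 × 0.09686 = 0.2595 kg O₂/d.

R_O ≈ 0.260 kg O₂/d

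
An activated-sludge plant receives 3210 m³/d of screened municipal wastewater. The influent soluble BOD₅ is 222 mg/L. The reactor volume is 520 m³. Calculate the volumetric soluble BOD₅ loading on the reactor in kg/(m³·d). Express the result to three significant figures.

L_v ≈ 1.37 kg soluble BOD₅/(m³·d)

Applied soluble BOD₅ load per unit volume = Q·S₀/V = (3210 × 222/1000)/520.0 = 1.370 kg soluble BOD₅·m⁻³·d⁻¹.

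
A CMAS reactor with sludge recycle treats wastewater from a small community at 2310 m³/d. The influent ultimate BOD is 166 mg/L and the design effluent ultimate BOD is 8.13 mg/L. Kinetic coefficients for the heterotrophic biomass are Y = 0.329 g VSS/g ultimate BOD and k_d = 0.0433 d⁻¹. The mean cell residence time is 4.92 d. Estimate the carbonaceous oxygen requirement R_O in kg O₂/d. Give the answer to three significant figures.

R_O ≈ 224 kg O₂/d

Correct the yield for decay: Y_obs = Y/(1 + k_d θ_c) = 0.329 / (1 + 0.0433 × 4.92) = 0.329 / 1.213 = 0.2712.
ΔS = 166 − 8.13 = 157.9 mg/L, so the substrate removal rate is 2310 × 157.9/1000 = 364.7 kg ultimate BOD/d.
Biomass synthesised: P_X = Y_obs × 364.7 = 98.91 kg VSS/d.
R_O = Q·(S₀ − S) − 1.42·P_X = 364.7 − 1.42 × 98.91 = 224.2 kg O₂/d.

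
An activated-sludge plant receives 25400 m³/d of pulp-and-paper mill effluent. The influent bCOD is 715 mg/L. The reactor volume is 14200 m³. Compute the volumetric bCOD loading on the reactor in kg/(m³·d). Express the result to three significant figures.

Applied bCOD load per unit volume = Q·S₀/V = (25400 × 715/1000)/14200 = 1.279 kg bCOD·m⁻³·d⁻¹.

L_v ≈ 1.28 kg bCOD/(m³·d)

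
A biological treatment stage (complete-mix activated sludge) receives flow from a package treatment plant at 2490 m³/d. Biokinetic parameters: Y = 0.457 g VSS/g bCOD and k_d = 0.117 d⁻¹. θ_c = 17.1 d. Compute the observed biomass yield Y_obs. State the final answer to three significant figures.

Y_obs ≈ 0.152 g VSS/g bCOD

Correct the yield for decay: Y_obs = Y/(1 + k_d θ_c) = 0.457 / (1 + 0.117 × 17.1) = 0.457 / 3.001 = 0.1523.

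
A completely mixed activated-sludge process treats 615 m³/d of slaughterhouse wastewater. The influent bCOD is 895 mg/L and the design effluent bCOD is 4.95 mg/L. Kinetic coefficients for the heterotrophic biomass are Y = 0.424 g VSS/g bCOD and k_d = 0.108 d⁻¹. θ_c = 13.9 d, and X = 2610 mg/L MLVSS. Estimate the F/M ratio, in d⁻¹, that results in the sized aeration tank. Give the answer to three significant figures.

Steady-state biomass mass balance: V·X·(1 + k_d·θ_c) = Y·Q·(S₀ − S)·θ_c, so V = 0.424 × 615 × (895 − 4.95) × 13.9 / [2610 × (1 + 0.108 × 13.9)] = 3.23×10^6 / 6528 = 494.2 m³.
F/M = applied load / biomass = Q·S₀/(V·X) = 615 × 895 / (494.2 × 2610) = 0.4268 d⁻¹.

F/M ≈ 0.427 d⁻¹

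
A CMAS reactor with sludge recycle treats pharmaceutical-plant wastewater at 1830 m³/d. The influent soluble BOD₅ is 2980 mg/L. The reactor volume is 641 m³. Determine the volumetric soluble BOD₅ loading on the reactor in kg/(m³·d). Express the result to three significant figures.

L_v ≈ 8.51 kg soluble BOD₅/(m³·d)

Applied soluble BOD₅ load per unit volume = Q·S₀/V = (1830 × 2980/1000)/641.0 = 8.508 kg soluble BOD₅·m⁻³·d⁻¹.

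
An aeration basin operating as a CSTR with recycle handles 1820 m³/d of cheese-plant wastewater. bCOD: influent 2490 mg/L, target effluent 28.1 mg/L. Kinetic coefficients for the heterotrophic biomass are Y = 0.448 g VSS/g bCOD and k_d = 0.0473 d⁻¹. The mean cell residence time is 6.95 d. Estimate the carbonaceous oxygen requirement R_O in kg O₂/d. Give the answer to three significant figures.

Observed yield with endogenous decay: Y_obs = Y / (1 + k_d·θ_c) = 0.448 / (1 + 0.0473 × 6.95) = 0.448 / 1.329 = 0.3372 g VSS/g bCOD.
ΔS = 2490 − 28.1 = 2462 mg/L, so the substrate removal rate is 1820 × 2462/1000 = 4481 kg bCOD/d.
P_X = Y_obs·Q·(S₀ − S) = 0.3372 × 4481 = 1511 kg VSS/d.
R_O = Q·(S₀ − S) − 1.42·P_X = 4481 − 1.42 × 1511 = 2335 kg O₂/d.

R_O ≈ 2340 kg O₂/d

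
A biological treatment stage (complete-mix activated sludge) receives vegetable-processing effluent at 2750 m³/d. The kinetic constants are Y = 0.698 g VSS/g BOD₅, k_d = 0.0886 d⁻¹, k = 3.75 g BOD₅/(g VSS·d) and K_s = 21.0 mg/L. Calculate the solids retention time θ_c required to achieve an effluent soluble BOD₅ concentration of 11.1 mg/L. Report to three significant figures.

Specific growth rate at S = 11.1 mg/L: μ = YkS/(K_s+S) = 0.698·3.75·11.1/(21.0+11.1) = 0.9051 d⁻¹.
Then 1/θ_c = μ − k_d = 0.9051 − 0.0886 = 0.8165 d⁻¹, giving θ_c = 1.225 d.

θ_c ≈ 1.22 d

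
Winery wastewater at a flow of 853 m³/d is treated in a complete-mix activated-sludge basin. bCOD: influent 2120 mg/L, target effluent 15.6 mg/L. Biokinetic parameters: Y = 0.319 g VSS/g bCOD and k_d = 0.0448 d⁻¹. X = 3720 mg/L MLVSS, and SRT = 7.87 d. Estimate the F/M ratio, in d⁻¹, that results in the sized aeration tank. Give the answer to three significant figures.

F/M ≈ 0.543 d⁻¹

Steady-state biomass mass balance: V·X·(1 + k_d·θ_c) = Y·Q·(S₀ − S)·θ_c, so V = 0.319 × 853 × (2120 − 15.6) × 7.87 / [3720 × (1 + 0.0448 × 7.87)] = 4.51×10^6 / 5032 = 895.6 m³.
Food-to-microorganism ratio F/M = Q S₀ / (V X) = 853 × 2120 / (895.6 × 3720) = 0.5428 d⁻¹.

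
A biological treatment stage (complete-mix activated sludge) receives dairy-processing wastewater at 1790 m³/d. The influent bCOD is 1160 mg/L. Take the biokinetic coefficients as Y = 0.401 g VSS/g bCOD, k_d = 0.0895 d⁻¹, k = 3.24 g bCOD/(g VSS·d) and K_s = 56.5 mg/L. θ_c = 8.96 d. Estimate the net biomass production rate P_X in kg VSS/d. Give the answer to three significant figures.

From the Monod/SRT balance for a CMAS, S = K_s·(1+k_d θ_c)/[θ_c·(Y k − k_d) − 1] = 56.5 × (1 + 0.0895 × 8.96) / [8.96 × (0.401 × 3.24 − 0.0895) − 1] = 101.8 / 9.839 = 10.35 mg/L.
Observed yield with endogenous decay: Y_obs = Y / (1 + k_d·θ_c) = 0.401 / (1 + 0.0895 × 8.96) = 0.401 / 1.802 = 0.2225 g VSS/g bCOD.
Q·(S₀ − S) = 1790 × (1160 − 10.3) × 10⁻³ = 2058 kg/d removed.
P_X = Y_obs · Q(S₀ − S) = 0.2225 × 2058 = 458.0 kg VSS/d.

P_X ≈ 458 kg VSS/d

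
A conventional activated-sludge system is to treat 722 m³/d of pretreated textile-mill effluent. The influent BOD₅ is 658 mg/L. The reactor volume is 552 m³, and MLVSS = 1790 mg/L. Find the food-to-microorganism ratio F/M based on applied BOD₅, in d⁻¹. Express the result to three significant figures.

Food-to-microorganism ratio F/M = Q S₀ / (V X) = 722 × 658 / (552.0 × 1790) = 0.4808 d⁻¹.

F/M ≈ 0.481 d⁻¹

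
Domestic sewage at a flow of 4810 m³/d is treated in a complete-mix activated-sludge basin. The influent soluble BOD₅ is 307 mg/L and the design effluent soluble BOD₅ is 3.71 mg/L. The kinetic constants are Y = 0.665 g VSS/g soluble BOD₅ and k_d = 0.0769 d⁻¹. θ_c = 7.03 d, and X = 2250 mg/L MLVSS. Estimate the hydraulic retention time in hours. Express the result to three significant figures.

τ ≈ 9.82 h

Rearranging the biomass balance for a CMAS with decay, V = Y·Q·ΔS·θ_c / [X·(1+k_d θ_c)] = 0.665 × 4810 × (307 − 3.71) × 7.03 / [2250 × (1 + 0.0769 × 7.03)] = 6.82×10^6 / 3466 = 1967 m³.
Hydraulic retention time τ = V/Q = 1967 / 4810 = 0.4090 d = 9.817 h.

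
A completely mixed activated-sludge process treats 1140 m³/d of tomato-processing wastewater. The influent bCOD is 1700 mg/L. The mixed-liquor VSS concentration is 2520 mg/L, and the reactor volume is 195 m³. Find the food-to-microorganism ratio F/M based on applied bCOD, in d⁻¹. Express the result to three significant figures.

F/M ≈ 3.94 d⁻¹

F/M = Q·S₀ / (V·X) = 1140 × 1700 / (195.0 × 2520) = 3.944 g bCOD·(g VSS·d)⁻¹.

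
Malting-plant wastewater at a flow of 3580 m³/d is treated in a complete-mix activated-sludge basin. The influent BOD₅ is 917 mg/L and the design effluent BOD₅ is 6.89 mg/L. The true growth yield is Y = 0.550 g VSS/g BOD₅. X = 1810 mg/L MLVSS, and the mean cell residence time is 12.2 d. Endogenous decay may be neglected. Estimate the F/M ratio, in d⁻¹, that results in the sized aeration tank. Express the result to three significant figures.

With k_d = 0 the design equation reduces to V = Y Q (S₀−S) θ_c / X = 0.550 × 3580 × (917 − 6.89) × 12.2 / 1810 = 12079 m³.
Food-to-microorganism ratio F/M = Q S₀ / (V X) = 3580 × 917 / (12079 × 1810) = 0.1502 d⁻¹.

F/M ≈ 0.150 d⁻¹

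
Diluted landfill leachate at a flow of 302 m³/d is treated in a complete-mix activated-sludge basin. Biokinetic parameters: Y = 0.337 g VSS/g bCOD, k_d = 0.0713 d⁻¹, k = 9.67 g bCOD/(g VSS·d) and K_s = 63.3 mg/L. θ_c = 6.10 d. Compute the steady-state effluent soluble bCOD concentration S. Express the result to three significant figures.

From the Monod/SRT balance for a CMAS, S = K_s·(1+k_d θ_c)/[θ_c·(Y k − k_d) − 1] = 63.3 × (1 + 0.0713 × 6.10) / [6.10 × (0.337 × 9.67 − 0.0713) − 1] = 90.83 / 18.44 = 4.925 mg/L.

S ≈ 4.92 mg/L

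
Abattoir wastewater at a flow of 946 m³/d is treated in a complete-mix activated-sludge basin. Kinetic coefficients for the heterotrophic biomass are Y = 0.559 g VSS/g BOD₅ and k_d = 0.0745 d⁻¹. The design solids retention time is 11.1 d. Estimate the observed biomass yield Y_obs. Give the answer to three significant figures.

Y_obs ≈ 0.306 g VSS/g BOD₅

Correct the yield for decay: Y_obs = Y/(1 + k_d θ_c) = 0.559 / (1 + 0.0745 × 11.1) = 0.559 / 1.827 = 0.3060.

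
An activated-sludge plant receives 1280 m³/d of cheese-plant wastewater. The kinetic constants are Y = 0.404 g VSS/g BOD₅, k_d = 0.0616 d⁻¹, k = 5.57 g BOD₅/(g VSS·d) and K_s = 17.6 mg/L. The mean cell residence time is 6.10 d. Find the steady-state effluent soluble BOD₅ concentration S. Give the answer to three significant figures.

Effluent substrate depends only on kinetics and SRT: S = K_s(1 + k_d θ_c) / [θ_c(Yk − k_d) − 1] = 17.6 × (1 + 0.0616 × 6.10) / [6.10 × (0.404 × 5.57 − 0.0616) − 1] = 24.21 / 12.35 = 1.960 mg/L.

S ≈ 1.96 mg/L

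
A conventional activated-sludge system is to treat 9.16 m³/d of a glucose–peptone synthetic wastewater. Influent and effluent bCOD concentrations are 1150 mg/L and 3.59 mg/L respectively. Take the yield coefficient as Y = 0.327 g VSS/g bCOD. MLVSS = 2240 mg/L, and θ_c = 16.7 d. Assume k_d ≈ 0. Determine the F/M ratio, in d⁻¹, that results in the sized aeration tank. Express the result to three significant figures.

V·X = Y·Q·ΔS·θ_c gives V = 0.327 × 9.16 × (1150 − 3.59) × 16.7 / 2240 = 25.60 m³.
Food-to-microorganism ratio F/M = Q S₀ / (V X) = 9.16 × 1150 / (25.60 × 2240) = 0.1837 d⁻¹.

F/M ≈ 0.184 d⁻¹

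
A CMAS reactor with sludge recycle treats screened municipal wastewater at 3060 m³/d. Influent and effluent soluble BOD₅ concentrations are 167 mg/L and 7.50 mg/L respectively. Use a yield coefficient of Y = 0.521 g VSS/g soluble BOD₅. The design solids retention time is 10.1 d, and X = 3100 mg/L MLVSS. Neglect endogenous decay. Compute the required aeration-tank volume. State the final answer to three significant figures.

Biomass mass balance (decay neglected): V·X = Y·Q·(S₀ − S)·θ_c, so V = 0.521 × 3060 × (167 − 7.50) × 10.1 / 3100 = 828.5 m³.

V ≈ 828 m³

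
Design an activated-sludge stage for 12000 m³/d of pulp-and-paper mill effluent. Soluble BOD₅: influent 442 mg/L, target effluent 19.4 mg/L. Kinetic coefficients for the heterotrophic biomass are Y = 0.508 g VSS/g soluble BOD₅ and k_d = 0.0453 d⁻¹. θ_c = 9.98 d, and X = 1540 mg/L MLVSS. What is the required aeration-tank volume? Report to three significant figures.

V ≈ 11500 m³

From the SRT design equation V = Y Q (S₀−S) θ_c / [X (1 + k_d θ_c)] = 0.508 × 12000 × (442 − 19.4) × 9.98 / [1540 × (1 + 0.0453 × 9.98)] = 2.57×10^7 / 2236 = 11497 m³.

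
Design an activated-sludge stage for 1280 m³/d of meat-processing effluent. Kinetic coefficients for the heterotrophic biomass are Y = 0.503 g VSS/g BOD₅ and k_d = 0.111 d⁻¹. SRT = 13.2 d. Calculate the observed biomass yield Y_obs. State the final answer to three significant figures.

Y_obs ≈ 0.204 g VSS/g BOD₅

Observed yield with endogenous decay: Y_obs = Y / (1 + k_d·θ_c) = 0.503 / (1 + 0.111 × 13.2) = 0.503 / 2.465 = 0.2040 g VSS/g BOD₅.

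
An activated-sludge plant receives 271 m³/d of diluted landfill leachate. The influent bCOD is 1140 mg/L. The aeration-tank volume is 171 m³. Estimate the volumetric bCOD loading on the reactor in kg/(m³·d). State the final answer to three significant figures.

L_v ≈ 1.81 kg bCOD/(m³·d)

Volumetric loading L_v = Q·S₀ / V = 271 × 1140 g/m³ / 171.0 m³ = 1807 g/(m³·d) = 1.807 kg bCOD/(m³·d).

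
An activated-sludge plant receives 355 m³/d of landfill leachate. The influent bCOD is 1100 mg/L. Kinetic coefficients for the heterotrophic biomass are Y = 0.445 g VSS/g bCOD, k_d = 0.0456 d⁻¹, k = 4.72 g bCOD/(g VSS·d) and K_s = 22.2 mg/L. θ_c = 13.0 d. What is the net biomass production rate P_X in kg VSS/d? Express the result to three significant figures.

P_X ≈ 109 kg VSS/d

For a completely mixed reactor with recycle the Lawrence–McCarty relation gives S = K_s·(1 + k_d·θ_c) / [θ_c·(Y·k − k_d) − 1] = 22.2 × (1 + 0.0456 × 13.0) / [13.0 × (0.445 × 4.72 − 0.0456) − 1] = 35.36 / 25.71 = 1.375 mg/L.
Y_obs = Y / (1 + k_d θ_c) = 0.445 / (1 + 0.0456 × 13.0) = 0.445 / 1.593 = 0.2794.
Substrate removed = Q·(S₀ − S) = 355 m³/d × (1100 − 1.38) g/m³ = 3.9×10^5 g/d = 390.0 kg/d.
P_X = Y_obs · Q(S₀ − S) = 0.2794 × 390.0 = 109.0 kg VSS/d.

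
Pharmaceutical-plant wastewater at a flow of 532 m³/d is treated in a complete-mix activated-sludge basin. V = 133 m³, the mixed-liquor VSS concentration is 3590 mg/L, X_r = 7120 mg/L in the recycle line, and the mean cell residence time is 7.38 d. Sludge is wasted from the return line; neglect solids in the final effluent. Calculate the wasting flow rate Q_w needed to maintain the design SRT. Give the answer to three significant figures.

Wasting from the return line (neglecting effluent solids): Q_w = V·X / (θ_c·X_r) = 133.0 × 3590 / (7.38 × 7120) = 9.087 m³/d.

Q_w ≈ 9.09 m³/d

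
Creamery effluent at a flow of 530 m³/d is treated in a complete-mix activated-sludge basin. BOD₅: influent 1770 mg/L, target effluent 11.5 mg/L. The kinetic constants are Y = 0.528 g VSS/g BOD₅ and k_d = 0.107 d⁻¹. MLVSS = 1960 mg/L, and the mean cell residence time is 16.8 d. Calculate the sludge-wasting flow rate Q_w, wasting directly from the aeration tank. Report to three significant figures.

Rearranging the biomass balance for a CMAS with decay, V = Y·Q·ΔS·θ_c / [X·(1+k_d θ_c)] = 0.528 × 530 × (1770 − 11.5) × 16.8 / [1960 × (1 + 0.107 × 16.8)] = 8.27×10^6 / 5483 = 1508 m³.
With mixed-liquor wasting, θ_c = V/Q_w, so Q_w = V/θ_c = 1508/16.8 = 89.75 m³/d.

Q_w ≈ 89.7 m³/d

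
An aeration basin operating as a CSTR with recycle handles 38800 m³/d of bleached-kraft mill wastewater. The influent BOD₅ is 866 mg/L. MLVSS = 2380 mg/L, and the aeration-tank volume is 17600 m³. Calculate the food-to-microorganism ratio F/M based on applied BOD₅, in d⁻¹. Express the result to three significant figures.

F/M ≈ 0.802 d⁻¹

F/M = Q·S₀ / (V·X) = 38800 × 866 / (17600 × 2380) = 0.8022 g BOD₅·(g VSS·d)⁻¹.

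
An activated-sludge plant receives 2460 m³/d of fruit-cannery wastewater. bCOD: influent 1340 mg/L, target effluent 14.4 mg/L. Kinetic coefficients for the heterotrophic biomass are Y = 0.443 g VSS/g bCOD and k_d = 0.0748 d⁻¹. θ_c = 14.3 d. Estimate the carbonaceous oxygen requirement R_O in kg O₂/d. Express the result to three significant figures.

R_O ≈ 2270 kg O₂/d

Correct the yield for decay: Y_obs = Y/(1 + k_d θ_c) = 0.443 / (1 + 0.0748 × 14.3) = 0.443 / 2.070 = 0.2140.
Substrate removed = Q·(S₀ − S) = 2460 m³/d × (1340 − 14.4) g/m³ = 3.26×10^6 g/d = 3261 kg/d.
Net sludge production P_X = 0.2140 × 3261 = 698.0 kg VSS/d.
R_O = Q·ΔS − 1.42 P_X = 3261 − 991.2 = 2270 kg O₂/d.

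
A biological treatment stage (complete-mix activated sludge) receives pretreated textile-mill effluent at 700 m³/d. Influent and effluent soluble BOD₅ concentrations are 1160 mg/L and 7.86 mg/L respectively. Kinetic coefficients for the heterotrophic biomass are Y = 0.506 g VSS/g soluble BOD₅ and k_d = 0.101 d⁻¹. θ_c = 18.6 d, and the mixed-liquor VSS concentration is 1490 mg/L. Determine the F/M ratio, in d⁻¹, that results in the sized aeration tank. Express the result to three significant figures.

Rearranging the biomass balance for a CMAS with decay, V = Y·Q·ΔS·θ_c / [X·(1+k_d θ_c)] = 0.506 × 700 × (1160 − 7.86) × 18.6 / [1490 × (1 + 0.101 × 18.6)] = 7.59×10^6 / 4289 = 1770 m³.
Food-to-microorganism ratio F/M = Q S₀ / (V X) = 700 × 1160 / (1770 × 1490) = 0.3079 d⁻¹.

F/M ≈ 0.308 d⁻¹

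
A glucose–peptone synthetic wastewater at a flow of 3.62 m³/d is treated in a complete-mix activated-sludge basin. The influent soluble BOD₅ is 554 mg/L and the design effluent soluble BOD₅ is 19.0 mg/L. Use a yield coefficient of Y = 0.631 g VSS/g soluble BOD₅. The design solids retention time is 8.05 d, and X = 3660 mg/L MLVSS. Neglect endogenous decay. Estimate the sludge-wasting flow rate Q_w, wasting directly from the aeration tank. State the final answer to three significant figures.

V·X = Y·Q·ΔS·θ_c gives V = 0.631 × 3.62 × (554 − 19.0) × 8.05 / 3660 = 2.688 m³.
Wasting from the aeration tank: Q_w = V / θ_c = 2.688 / 8.05 = 0.3339 m³/d.

Q_w ≈ 0.334 m³/d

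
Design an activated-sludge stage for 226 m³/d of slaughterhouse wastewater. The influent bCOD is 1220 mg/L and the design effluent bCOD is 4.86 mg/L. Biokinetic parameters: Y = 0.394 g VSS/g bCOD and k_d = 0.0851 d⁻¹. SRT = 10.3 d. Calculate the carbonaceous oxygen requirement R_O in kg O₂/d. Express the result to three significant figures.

R_O ≈ 193 kg O₂/d

Correct the yield for decay: Y_obs = Y/(1 + k_d θ_c) = 0.394 / (1 + 0.0851 × 10.3) = 0.394 / 1.877 = 0.2100.
Mass of bCOD removed per day: Q(S₀ − S) = 226 × 1215 g/m³ = 274.6 kg/d.
Net sludge production P_X = 0.2100 × 274.6 = 57.66 kg VSS/d.
R_O = Q·ΔS − 1.42 P_X = 274.6 − 81.88 = 192.7 kg O₂/d.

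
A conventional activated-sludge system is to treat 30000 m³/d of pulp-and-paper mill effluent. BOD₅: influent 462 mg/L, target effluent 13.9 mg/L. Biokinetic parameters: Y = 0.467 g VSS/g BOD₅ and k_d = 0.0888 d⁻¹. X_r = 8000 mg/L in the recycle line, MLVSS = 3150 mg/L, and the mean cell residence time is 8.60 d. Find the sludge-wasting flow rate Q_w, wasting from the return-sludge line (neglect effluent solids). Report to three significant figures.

From the SRT design equation V = Y Q (S₀−S) θ_c / [X (1 + k_d θ_c)] = 0.467 × 30000 × (462 − 13.9) × 8.60 / [3150 × (1 + 0.0888 × 8.60)] = 5.4×10^7 / 5556 = 9718 m³.
Wasting from the return line (neglecting effluent solids): Q_w = V·X / (θ_c·X_r) = 9718 × 3150 / (8.60 × 8000) = 444.9 m³/d.

Q_w ≈ 445 m³/d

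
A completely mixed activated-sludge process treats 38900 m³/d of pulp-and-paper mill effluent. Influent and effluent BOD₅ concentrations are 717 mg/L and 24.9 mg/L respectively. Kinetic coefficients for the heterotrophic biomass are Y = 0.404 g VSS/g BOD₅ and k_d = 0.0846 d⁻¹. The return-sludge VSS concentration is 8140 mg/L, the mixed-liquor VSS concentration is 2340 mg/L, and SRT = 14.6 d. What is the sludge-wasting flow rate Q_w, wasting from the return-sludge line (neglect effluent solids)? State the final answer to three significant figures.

From the SRT design equation V = Y Q (S₀−S) θ_c / [X (1 + k_d θ_c)] = 0.404 × 38900 × (717 − 24.9) × 14.6 / [2340 × (1 + 0.0846 × 14.6)] = 1.59×10^8 / 5230 = 30362 m³.
Wasting from the return line (neglecting effluent solids): Q_w = V·X / (θ_c·X_r) = 30362 × 2340 / (14.6 × 8140) = 597.8 m³/d.

Q_w ≈ 598 m³/d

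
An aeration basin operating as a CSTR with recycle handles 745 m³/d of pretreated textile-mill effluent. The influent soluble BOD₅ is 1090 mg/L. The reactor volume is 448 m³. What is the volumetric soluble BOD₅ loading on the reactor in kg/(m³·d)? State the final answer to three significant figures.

L_v ≈ 1.81 kg soluble BOD₅/(m³·d)

Applied soluble BOD₅ load per unit volume = Q·S₀/V = (745 × 1090/1000)/448.0 = 1.813 kg soluble BOD₅·m⁻³·d⁻¹.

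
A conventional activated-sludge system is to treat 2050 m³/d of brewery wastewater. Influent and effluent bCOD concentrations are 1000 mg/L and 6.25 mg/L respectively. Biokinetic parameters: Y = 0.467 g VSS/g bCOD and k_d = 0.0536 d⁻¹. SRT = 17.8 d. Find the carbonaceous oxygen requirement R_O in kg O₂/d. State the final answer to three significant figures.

Observed yield with endogenous decay: Y_obs = Y / (1 + k_d·θ_c) = 0.467 / (1 + 0.0536 × 17.8) = 0.467 / 1.954 = 0.2390 g VSS/g bCOD.
Mass of bCOD removed per day: Q(S₀ − S) = 2050 × 993.8 g/m³ = 2037 kg/d.
Biomass synthesised: P_X = Y_obs × 2037 = 486.9 kg VSS/d.
R_O = Q·ΔS − 1.42 P_X = 2037 − 691.3 = 1346 kg O₂/d.

R_O ≈ 1350 kg O₂/d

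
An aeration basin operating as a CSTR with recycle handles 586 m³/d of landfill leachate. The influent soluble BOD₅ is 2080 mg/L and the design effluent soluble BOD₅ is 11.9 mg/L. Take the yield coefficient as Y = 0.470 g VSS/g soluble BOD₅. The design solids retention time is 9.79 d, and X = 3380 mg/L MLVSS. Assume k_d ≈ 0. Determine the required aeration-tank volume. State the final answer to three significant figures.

V ≈ 1650 m³

With k_d = 0 the design equation reduces to V = Y Q (S₀−S) θ_c / X = 0.470 × 586 × (2080 − 11.9) × 9.79 / 3380 = 1650 m³.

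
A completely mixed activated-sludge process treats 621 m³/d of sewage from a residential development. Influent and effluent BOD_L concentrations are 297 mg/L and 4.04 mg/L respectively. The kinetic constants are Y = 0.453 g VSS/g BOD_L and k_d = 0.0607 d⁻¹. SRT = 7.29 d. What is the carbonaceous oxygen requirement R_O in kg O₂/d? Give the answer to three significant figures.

Y_obs = Y / (1 + k_d θ_c) = 0.453 / (1 + 0.0607 × 7.29) = 0.453 / 1.443 = 0.3140.
Q·(S₀ − S) = 621 × (297 − 4.04) × 10⁻³ = 181.9 kg/d removed.
P_X = Y_obs·Q·(S₀ − S) = 0.3140 × 181.9 = 57.13 kg VSS/d.
Carbonaceous O₂ demand = substrate oxidised − cell-mass equivalent = 181.9 − 1.42 × 57.13 = 100.8 kg O₂/d.

R_O ≈ 101 kg O₂/d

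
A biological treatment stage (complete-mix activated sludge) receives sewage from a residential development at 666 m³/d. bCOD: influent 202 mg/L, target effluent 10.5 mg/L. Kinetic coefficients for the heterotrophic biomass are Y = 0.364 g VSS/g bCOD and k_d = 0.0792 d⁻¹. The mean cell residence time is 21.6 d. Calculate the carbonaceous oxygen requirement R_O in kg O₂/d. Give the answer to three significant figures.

R_O ≈ 103 kg O₂/d

Correct the yield for decay: Y_obs = Y/(1 + k_d θ_c) = 0.364 / (1 + 0.0792 × 21.6) = 0.364 / 2.711 = 0.1343.
Q·(S₀ − S) = 666 × (202 − 10.5) × 10⁻³ = 127.5 kg/d removed.
Net sludge production P_X = 0.1343 × 127.5 = 17.13 kg VSS/d.
R_O = Q·ΔS − 1.42 P_X = 127.5 − 24.32 = 103.2 kg O₂/d.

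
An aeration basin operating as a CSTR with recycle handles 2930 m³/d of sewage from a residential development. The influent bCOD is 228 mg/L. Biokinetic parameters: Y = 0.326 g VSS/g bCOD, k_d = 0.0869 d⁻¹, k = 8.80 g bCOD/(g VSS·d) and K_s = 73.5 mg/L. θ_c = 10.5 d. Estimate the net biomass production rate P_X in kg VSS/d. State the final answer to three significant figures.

P_X ≈ 111 kg VSS/d

Effluent substrate depends only on kinetics and SRT: S = K_s(1 + k_d θ_c) / [θ_c(Yk − k_d) − 1] = 73.5 × (1 + 0.0869 × 10.5) / [10.5 × (0.326 × 8.80 − 0.0869) − 1] = 140.6 / 28.21 = 4.983 mg/L.
Observed yield with endogenous decay: Y_obs = Y / (1 + k_d·θ_c) = 0.326 / (1 + 0.0869 × 10.5) = 0.326 / 1.912 = 0.1705 g VSS/g bCOD.
ΔS = 228 − 4.98 = 223.0 mg/L, so the substrate removal rate is 2930 × 223.0/1000 = 653.4 kg bCOD/d.
Net biomass production P_X = Y_obs × Q·(S₀ − S) = 0.1705 × 653.4 = 111.4 kg VSS/d.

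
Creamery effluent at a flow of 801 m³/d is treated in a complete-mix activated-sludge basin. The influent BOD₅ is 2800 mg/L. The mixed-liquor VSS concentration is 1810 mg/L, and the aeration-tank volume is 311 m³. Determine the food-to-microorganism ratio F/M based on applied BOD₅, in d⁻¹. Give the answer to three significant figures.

F/M ≈ 3.98 d⁻¹

Food-to-microorganism ratio F/M = Q S₀ / (V X) = 801 × 2800 / (311.0 × 1810) = 3.984 d⁻¹.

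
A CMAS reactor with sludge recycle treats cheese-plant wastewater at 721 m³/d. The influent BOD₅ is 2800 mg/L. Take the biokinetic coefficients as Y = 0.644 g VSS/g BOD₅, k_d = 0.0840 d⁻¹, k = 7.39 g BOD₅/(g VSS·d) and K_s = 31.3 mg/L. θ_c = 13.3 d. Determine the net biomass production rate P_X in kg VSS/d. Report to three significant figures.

For a completely mixed reactor with recycle the Lawrence–McCarty relation gives S = K_s·(1 + k_d·θ_c) / [θ_c·(Y·k − k_d) − 1] = 31.3 × (1 + 0.0840 × 13.3) / [13.3 × (0.644 × 7.39 − 0.0840) − 1] = 66.27 / 61.18 = 1.083 mg/L.
Correct the yield for decay: Y_obs = Y/(1 + k_d θ_c) = 0.644 / (1 + 0.0840 × 13.3) = 0.644 / 2.117 = 0.3042.
Mass of BOD₅ removed per day: Q(S₀ − S) = 721 × 2799 g/m³ = 2018 kg/d.
P_X = Y_obs · Q(S₀ − S) = 0.3042 × 2018 = 613.8 kg VSS/d.

P_X ≈ 614 kg VSS/d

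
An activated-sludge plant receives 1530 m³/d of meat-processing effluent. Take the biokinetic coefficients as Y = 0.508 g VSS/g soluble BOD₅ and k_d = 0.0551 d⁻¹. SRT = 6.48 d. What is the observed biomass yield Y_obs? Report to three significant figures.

Correct the yield for decay: Y_obs = Y/(1 + k_d θ_c) = 0.508 / (1 + 0.0551 × 6.48) = 0.508 / 1.357 = 0.3743.

Y_obs ≈ 0.374 g VSS/g soluble BOD₅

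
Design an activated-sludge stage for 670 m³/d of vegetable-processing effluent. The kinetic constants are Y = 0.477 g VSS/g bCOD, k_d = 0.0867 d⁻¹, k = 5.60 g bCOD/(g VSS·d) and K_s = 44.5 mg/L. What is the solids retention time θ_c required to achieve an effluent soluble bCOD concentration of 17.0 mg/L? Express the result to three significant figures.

θ_c ≈ 1.53 d

From 1/θ_c = Y·k·S/(K_s + S) − k_d: Y·k·S/(K_s+S) = 0.477 × 5.60 × 17.0 / (44.5 + 17.0) = 0.7384 d⁻¹.
1/θ_c = 0.7384 − 0.0867 = 0.6517 d⁻¹, so θ_c = 1.534 d.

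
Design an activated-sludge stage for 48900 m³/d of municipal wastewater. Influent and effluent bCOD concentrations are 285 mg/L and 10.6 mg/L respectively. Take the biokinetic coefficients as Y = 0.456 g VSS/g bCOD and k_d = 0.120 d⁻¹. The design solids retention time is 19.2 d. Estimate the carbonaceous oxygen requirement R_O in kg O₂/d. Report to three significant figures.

R_O ≈ 10800 kg O₂/d

Correct the yield for decay: Y_obs = Y/(1 + k_d θ_c) = 0.456 / (1 + 0.120 × 19.2) = 0.456 / 3.304 = 0.1380.
Q·(S₀ − S) = 48900 × (285 − 10.6) × 10⁻³ = 13418 kg/d removed.
Biomass synthesised: P_X = Y_obs × 13418 = 1852 kg VSS/d.
R_O = Q·ΔS − 1.42 P_X = 13418 − 2630 = 10788 kg O₂/d.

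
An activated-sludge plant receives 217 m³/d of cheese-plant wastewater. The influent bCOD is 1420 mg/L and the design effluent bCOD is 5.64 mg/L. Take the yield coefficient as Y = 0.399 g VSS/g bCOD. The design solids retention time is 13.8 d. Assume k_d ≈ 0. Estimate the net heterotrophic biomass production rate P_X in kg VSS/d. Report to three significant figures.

No decay correction is needed, so Y_obs = Y = 0.399.
Q·(S₀ − S) = 217 × (1420 − 5.64) × 10⁻³ = 306.9 kg/d removed.
So the net sludge growth is P_X = 0.3990 × 306.9 = 122.5 kg VSS/d.

P_X ≈ 122 kg VSS/d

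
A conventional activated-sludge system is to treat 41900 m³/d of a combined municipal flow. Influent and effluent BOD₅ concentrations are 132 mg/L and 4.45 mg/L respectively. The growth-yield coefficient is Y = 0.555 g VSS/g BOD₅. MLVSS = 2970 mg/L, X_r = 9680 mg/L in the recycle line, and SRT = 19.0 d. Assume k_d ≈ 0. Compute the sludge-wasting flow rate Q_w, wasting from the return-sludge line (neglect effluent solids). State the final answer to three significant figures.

Biomass mass balance (decay neglected): V·X = Y·Q·(S₀ − S)·θ_c, so V = 0.555 × 41900 × (132 − 4.45) × 19.0 / 2970 = 18975 m³.
Wasting from the return line (neglecting effluent solids): Q_w = V·X / (θ_c·X_r) = 18975 × 2970 / (19.0 × 9680) = 306.4 m³/d.

Q_w ≈ 306 m³/d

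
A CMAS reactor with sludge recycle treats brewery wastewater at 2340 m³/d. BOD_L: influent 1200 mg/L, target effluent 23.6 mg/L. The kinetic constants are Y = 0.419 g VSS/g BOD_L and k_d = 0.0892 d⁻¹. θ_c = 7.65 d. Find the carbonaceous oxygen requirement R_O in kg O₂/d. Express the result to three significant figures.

Correct the yield for decay: Y_obs = Y/(1 + k_d θ_c) = 0.419 / (1 + 0.0892 × 7.65) = 0.419 / 1.682 = 0.2491.
ΔS = 1200 − 23.6 = 1176 mg/L, so the substrate removal rate is 2340 × 1176/1000 = 2753 kg BOD_L/d.
Net sludge production P_X = 0.2491 × 2753 = 685.6 kg VSS/d.
R_O = Q·(S₀ − S) − 1.42·P_X = 2753 − 1.42 × 685.6 = 1779 kg O₂/d.

R_O ≈ 1780 kg O₂/d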